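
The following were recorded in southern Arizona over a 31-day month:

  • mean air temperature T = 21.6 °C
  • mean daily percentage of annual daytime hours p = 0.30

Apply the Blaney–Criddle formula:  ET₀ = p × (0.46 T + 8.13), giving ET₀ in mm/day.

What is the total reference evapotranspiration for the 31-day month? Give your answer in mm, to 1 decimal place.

ET₀ = 0.30 × (0.46 × 21.6 + 8.13) = 0.30 × 18.066 = 5.4198 mm/d
Monthly total = 5.4198 × 31 = 168.014 mm

168.0 mm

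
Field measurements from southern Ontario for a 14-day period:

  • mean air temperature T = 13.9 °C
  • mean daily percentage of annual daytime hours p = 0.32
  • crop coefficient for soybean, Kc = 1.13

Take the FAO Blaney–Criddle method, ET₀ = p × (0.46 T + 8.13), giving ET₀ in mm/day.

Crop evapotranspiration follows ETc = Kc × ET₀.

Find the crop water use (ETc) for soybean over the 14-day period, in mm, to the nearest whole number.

ET₀ = 0.32 × (0.46 × 13.9 + 8.13) = 0.32 × 14.524 = 4.6477 mm/d
ETc = Kc × ET₀ = 1.13 × 4.6477 = 5.2519 mm/d
Over 14 days: 5.2519 × 14 = 73.527 mm

74 mm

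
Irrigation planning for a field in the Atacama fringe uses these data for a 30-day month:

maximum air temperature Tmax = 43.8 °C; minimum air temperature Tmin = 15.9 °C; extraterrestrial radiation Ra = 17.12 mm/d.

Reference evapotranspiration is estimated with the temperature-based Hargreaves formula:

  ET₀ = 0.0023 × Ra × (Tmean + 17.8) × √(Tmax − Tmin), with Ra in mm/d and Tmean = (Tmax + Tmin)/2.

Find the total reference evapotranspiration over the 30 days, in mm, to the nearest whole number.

297 mm

Tmean = (43.8 + 15.9)/2 = 29.85 °C
ET₀ = 0.0023 × 17.12 × (29.85 + 17.8) × √27.9 = 0.0023 × 17.12 × 47.65 × 5.2820 = 9.9104 mm/d
Over 30 days: 9.9104 × 30 = 297.312 mm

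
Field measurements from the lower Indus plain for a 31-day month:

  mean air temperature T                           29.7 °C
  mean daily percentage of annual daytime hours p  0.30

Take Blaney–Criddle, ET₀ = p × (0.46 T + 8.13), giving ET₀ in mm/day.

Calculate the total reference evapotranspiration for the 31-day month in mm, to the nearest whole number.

ET₀ = 0.30 × (0.46 × 29.7 + 8.13) = 0.30 × 21.792 = 6.5376 mm/d
Monthly total = 6.5376 × 31 = 202.666 mm

203 mm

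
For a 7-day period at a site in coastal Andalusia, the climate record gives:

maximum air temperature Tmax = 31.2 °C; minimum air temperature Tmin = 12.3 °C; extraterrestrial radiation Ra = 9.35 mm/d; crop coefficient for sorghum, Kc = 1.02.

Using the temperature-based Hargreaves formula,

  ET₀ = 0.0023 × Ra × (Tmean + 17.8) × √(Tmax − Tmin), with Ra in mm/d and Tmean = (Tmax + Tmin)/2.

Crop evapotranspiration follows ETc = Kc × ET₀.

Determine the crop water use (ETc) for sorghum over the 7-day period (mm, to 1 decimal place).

26.4 mm

Tmean = (31.2 + 12.3)/2 = 21.75 °C
ET₀ = 0.0023 × 9.35 × (21.75 + 17.8) × √18.9 = 0.0023 × 9.35 × 39.55 × 4.3474 = 3.6976 mm/d
ETc = Kc × ET₀ = 1.02 × 3.6976 = 3.7716 mm/d
Over 7 days: 3.7716 × 7 = 26.401 mm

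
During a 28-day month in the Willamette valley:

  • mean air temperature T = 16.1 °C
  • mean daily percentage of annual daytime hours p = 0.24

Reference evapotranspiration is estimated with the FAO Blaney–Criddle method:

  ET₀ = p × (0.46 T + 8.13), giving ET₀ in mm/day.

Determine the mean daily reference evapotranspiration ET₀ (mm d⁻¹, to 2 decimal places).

ET₀ = 0.24 × (0.46 × 16.1 + 8.13) = 0.24 × 15.536 = 3.7286 mm/d

3.73 mm d⁻¹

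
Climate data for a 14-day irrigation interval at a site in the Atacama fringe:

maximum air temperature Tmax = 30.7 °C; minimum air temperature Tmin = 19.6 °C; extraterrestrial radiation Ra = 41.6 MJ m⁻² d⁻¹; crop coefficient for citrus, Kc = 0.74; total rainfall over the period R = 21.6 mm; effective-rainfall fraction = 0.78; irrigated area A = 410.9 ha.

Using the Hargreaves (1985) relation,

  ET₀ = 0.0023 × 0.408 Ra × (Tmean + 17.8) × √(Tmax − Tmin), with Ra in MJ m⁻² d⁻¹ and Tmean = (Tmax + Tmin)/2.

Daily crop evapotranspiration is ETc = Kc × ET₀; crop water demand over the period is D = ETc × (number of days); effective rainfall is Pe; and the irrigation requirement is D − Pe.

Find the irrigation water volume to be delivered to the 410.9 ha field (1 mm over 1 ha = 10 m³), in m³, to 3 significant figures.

169000 m³

Tmean = (30.7 + 19.6)/2 = 25.15 °C
0.408 Ra = 0.408 × 41.6 = 16.9728 mm/d equivalent
ET₀ = 0.0023 × 16.9728 × (25.15 + 17.8) × √11.1 = 0.0023 × 16.9728 × 42.95 × 3.3317 = 5.5861 mm/d
ETc = Kc × ET₀ = 0.74 × 5.5861 = 4.1337 mm/d
Crop demand D = ETc × 14 d = 4.1337 × 14 = 57.872 mm
Pe = 0.78 × 21.6 = 16.848 mm
D − Pe = 57.872 − 16.848 = 41.024 mm
Volume = 41.024 mm × 410.9 ha × 10 = 168567.6 m³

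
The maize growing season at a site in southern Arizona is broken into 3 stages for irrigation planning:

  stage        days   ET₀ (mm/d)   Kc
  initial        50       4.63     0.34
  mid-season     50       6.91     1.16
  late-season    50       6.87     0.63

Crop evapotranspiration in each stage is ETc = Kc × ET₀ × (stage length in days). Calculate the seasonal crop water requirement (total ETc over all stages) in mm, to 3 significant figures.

696 mm

initial: 0.34 × 4.63 × 50 = 78.71 mm
mid-season: 1.16 × 6.91 × 50 = 400.78 mm
late-season: 0.63 × 6.87 × 50 = 216.41 mm
Seasonal total = 695.90 mm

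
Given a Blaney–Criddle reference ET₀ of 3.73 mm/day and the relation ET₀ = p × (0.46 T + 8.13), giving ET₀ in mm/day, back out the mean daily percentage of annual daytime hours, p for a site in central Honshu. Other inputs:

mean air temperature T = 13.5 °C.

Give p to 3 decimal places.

0.260

p = ET₀ / (0.46 T + 8.13) = 3.73 / (0.46 × 13.5 + 8.13) = 3.73 / 14.340 = 0.2601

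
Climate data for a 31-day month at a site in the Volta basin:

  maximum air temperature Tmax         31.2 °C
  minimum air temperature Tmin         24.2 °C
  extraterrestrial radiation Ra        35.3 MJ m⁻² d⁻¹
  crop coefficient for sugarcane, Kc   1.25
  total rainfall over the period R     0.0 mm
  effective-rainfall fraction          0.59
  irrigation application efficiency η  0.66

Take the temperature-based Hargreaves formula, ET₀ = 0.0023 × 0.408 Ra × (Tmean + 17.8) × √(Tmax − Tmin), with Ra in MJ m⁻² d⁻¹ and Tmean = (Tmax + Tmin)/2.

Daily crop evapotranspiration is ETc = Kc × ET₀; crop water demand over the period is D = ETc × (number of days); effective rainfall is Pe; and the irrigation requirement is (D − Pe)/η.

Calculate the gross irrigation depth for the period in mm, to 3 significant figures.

Tmean = (31.2 + 24.2)/2 = 27.70 °C
0.408 Ra = 0.408 × 35.3 = 14.4024 mm/d equivalent
ET₀ = 0.0023 × 14.4024 × (27.70 + 17.8) × √7.0 = 0.0023 × 14.4024 × 45.50 × 2.6458 = 3.9878 mm/d
ETc = Kc × ET₀ = 1.25 × 3.9878 = 4.9848 mm/d
Crop demand D = ETc × 31 d = 4.9848 × 31 = 154.529 mm
Pe = 0.59 × 0.0 = 0.000 mm
D − Pe = 154.529 − 0.000 = 154.529 mm
Gross irrigation = 154.529 / 0.66 = 234.135 mm

234 mm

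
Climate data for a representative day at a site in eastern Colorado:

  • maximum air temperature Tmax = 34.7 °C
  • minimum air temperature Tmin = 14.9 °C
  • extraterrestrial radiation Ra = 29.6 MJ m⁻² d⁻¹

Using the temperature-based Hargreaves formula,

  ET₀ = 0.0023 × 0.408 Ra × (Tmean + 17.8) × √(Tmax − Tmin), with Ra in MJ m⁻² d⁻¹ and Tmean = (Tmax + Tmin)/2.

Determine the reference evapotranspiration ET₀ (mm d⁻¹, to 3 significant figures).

5.27 mm d⁻¹

Tmean = (34.7 + 14.9)/2 = 24.80 °C
0.408 Ra = 0.408 × 29.6 = 12.0768 mm/d equivalent
ET₀ = 0.0023 × 12.0768 × (24.80 + 17.8) × √19.8 = 0.0023 × 12.0768 × 42.60 × 4.4497 = 5.2653 mm/d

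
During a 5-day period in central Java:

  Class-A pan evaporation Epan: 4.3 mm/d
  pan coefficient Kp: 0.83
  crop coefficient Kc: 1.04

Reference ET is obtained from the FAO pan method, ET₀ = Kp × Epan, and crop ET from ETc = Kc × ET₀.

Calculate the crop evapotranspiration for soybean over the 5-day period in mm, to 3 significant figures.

18.6 mm

ET₀ = 0.83 × 4.3 = 3.5690 mm/d
ETc = Kc × ET₀ = 1.04 × 3.5690 = 3.7118 mm/d
Over 5 days: 3.7118 × 5 = 18.559 mm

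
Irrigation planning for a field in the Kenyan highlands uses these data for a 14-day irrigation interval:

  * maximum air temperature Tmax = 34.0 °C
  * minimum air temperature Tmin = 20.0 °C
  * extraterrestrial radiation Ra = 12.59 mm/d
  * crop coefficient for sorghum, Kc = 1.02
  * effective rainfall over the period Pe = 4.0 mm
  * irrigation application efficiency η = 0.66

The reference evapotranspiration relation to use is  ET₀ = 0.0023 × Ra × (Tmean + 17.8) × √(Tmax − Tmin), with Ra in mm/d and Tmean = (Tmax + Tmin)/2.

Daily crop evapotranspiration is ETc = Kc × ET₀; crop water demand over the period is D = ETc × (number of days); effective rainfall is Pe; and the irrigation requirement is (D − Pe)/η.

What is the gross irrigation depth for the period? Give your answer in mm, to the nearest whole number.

Tmean = (34.0 + 20.0)/2 = 27.00 °C
ET₀ = 0.0023 × 12.59 × (27.00 + 17.8) × √14.0 = 0.0023 × 12.59 × 44.80 × 3.7417 = 4.8540 mm/d
ETc = Kc × ET₀ = 1.02 × 4.8540 = 4.9511 mm/d
Crop demand D = ETc × 14 d = 4.9511 × 14 = 69.315 mm
D − Pe = 69.315 − 4.0 = 65.315 mm
Gross irrigation = 65.315 / 0.66 = 98.962 mm

99 mm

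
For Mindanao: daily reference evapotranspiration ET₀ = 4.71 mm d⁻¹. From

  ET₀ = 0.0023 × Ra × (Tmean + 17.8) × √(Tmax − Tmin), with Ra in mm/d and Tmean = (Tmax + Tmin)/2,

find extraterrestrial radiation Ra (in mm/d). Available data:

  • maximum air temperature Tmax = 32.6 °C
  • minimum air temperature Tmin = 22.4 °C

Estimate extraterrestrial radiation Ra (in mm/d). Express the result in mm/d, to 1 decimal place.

Tmean = 27.50 °C; √ΔT = 3.1937
Ra = ET₀ / [0.0023 × (Tmean+17.8) × √ΔT] = 4.71 / (0.0023 × 45.30 × 3.1937) = 14.155 mm/d

14.2 mm/d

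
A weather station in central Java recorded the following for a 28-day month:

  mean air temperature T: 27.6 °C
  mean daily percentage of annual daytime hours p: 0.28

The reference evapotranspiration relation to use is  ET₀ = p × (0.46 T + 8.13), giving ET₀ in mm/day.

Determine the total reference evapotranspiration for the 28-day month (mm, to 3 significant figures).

ET₀ = 0.28 × (0.46 × 27.6 + 8.13) = 0.28 × 20.826 = 5.8313 mm/d
Monthly total = 5.8313 × 28 = 163.276 mm

163 mm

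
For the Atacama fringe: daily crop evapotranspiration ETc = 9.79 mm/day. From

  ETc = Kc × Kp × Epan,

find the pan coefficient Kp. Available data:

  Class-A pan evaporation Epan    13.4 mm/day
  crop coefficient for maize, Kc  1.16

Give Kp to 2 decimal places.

ETc = Kc × Kp × Epan  ⇒  Kp = ETc / (Kc × Epan)
Kp = 9.79 / (1.16 × 13.4) = 9.79 / 15.544 = 0.6298

0.63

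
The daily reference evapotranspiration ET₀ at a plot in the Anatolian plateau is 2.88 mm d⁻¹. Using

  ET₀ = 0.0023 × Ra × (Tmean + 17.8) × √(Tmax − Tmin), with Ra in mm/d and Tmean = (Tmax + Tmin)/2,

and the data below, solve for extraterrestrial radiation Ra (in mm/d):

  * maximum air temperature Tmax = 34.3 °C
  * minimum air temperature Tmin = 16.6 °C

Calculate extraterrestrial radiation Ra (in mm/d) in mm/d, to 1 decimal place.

6.9 mm/d

Tmean = 25.45 °C; √ΔT = 4.2071
Ra = ET₀ / [0.0023 × (Tmean+17.8) × √ΔT] = 2.88 / (0.0023 × 43.25 × 4.2071) = 6.882 mm/d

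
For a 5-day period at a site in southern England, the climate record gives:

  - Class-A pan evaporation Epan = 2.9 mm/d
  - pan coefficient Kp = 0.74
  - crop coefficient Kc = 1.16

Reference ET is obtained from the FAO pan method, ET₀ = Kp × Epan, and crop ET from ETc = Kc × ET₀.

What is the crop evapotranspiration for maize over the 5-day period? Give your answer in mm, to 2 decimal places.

12.45 mm

ET₀ = 0.74 × 2.9 = 2.1460 mm/d
ETc = Kc × ET₀ = 1.16 × 2.1460 = 2.4894 mm/d
Over 5 days: 2.4894 × 5 = 12.447 mm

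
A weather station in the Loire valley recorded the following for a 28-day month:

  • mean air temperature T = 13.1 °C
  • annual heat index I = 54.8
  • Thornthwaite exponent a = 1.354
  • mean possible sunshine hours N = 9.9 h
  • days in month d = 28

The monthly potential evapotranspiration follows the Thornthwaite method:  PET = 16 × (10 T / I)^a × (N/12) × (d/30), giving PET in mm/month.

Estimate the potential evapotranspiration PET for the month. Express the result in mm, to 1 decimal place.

10T/I = 10 × 13.1 / 54.8 = 2.3905
(10T/I)^a = 2.3905^1.354 = 3.2544
Uncorrected PET = 16 × 3.2544 = 52.070 mm
Correction = (N/12)(d/30) = (9.9/12)(28/30) = 0.7700
PET = 52.070 × 0.7700 = 40.094 mm/month

40.1 mm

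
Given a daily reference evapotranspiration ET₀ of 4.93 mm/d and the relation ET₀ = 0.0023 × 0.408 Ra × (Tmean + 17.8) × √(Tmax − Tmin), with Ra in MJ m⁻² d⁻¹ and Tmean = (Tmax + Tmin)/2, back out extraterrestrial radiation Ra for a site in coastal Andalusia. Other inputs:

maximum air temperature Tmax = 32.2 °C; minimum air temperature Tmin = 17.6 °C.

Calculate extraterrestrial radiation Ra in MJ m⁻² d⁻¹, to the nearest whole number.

32 MJ m⁻² d⁻¹

Tmean = (32.2+17.6)/2 = 24.90 °C; ΔT = 14.6
Ra = ET₀ / [0.0023 × 0.408 × (Tmean+17.8) × √ΔT]
   = 4.93 / (0.0023 × 0.408 × 42.70 × 3.8210) = 32.200 MJ m⁻² d⁻¹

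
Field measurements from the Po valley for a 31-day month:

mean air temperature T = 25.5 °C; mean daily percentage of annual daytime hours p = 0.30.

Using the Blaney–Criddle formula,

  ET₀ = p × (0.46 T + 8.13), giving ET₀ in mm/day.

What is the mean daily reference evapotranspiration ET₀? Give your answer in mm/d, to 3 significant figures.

ET₀ = 0.30 × (0.46 × 25.5 + 8.13) = 0.30 × 19.860 = 5.9580 mm/d

5.96 mm/d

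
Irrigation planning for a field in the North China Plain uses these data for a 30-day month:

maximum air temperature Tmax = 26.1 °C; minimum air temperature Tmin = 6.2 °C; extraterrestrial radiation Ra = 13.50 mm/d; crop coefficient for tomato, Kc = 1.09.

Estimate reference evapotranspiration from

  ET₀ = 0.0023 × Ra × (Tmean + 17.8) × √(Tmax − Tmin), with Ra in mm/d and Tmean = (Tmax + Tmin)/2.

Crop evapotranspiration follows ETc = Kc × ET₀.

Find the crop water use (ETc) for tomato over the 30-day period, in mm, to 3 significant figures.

Tmean = (26.1 + 6.2)/2 = 16.15 °C
ET₀ = 0.0023 × 13.50 × (16.15 + 17.8) × √19.9 = 0.0023 × 13.50 × 33.95 × 4.4609 = 4.7024 mm/d
ETc = Kc × ET₀ = 1.09 × 4.7024 = 5.1256 mm/d
Over 30 days: 5.1256 × 30 = 153.768 mm

154 mm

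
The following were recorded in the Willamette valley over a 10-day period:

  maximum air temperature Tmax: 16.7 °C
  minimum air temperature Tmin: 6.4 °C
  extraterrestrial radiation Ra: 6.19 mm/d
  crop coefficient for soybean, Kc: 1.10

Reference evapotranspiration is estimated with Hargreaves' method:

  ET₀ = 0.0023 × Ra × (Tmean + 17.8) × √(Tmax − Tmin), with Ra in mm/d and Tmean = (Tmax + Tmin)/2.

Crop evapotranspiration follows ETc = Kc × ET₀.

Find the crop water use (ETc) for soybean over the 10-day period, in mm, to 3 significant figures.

14.8 mm

Tmean = (16.7 + 6.4)/2 = 11.55 °C
ET₀ = 0.0023 × 6.19 × (11.55 + 17.8) × √10.3 = 0.0023 × 6.19 × 29.35 × 3.2094 = 1.3411 mm/d
ETc = Kc × ET₀ = 1.10 × 1.3411 = 1.4752 mm/d
Over 10 days: 1.4752 × 10 = 14.752 mm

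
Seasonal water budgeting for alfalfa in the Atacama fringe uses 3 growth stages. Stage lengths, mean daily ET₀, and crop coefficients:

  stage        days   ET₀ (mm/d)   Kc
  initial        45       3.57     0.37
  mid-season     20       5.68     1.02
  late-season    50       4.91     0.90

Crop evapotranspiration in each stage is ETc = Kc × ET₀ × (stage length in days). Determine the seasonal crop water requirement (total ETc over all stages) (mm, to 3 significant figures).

396 mm

initial: 0.37 × 3.57 × 45 = 59.44 mm
mid-season: 1.02 × 5.68 × 20 = 115.87 mm
late-season: 0.90 × 4.91 × 50 = 220.95 mm
Seasonal total = 396.26 mm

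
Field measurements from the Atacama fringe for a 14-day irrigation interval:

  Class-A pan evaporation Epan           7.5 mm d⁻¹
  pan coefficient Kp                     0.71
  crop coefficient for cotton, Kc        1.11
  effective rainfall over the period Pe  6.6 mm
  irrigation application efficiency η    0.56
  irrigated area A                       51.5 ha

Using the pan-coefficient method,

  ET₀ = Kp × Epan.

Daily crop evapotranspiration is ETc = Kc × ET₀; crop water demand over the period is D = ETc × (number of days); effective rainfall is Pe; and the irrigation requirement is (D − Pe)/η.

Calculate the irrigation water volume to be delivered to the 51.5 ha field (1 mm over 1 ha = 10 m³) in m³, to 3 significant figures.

70000 m³

ET₀ = 0.71 × 7.5 = 5.3250 mm/d
ETc = Kc × ET₀ = 1.11 × 5.3250 = 5.9108 mm/d
Crop demand D = ETc × 14 d = 5.9108 × 14 = 82.751 mm
D − Pe = 82.751 − 6.6 = 76.151 mm
Gross irrigation = 76.151 / 0.56 = 135.984 mm
Volume = 135.984 mm × 51.5 ha × 10 = 70031.8 m³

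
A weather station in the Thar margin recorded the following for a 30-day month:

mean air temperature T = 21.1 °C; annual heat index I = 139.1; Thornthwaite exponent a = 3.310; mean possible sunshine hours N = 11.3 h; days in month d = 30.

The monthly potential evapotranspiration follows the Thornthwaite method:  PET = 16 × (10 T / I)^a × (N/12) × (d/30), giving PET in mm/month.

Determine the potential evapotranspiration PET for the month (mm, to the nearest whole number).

60 mm

10T/I = 10 × 21.1 / 139.1 = 1.5169
(10T/I)^a = 1.5169^3.310 = 3.9716
Uncorrected PET = 16 × 3.9716 = 63.546 mm
Correction = (N/12)(d/30) = (11.3/12)(30/30) = 0.9417
PET = 63.546 × 0.9417 = 59.841 mm/month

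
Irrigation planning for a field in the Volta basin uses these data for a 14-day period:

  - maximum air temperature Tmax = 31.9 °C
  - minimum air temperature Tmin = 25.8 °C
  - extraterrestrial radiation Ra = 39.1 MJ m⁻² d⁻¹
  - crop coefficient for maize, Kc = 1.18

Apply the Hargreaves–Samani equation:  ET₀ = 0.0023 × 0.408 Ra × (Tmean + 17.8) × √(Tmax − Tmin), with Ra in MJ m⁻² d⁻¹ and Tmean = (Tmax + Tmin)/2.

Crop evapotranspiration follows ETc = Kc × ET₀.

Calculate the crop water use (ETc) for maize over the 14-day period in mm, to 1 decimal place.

Tmean = (31.9 + 25.8)/2 = 28.85 °C
0.408 Ra = 0.408 × 39.1 = 15.9528 mm/d equivalent
ET₀ = 0.0023 × 15.9528 × (28.85 + 17.8) × √6.1 = 0.0023 × 15.9528 × 46.65 × 2.4698 = 4.2274 mm/d
ETc = Kc × ET₀ = 1.18 × 4.2274 = 4.9883 mm/d
Over 14 days: 4.9883 × 14 = 69.836 mm

69.8 mm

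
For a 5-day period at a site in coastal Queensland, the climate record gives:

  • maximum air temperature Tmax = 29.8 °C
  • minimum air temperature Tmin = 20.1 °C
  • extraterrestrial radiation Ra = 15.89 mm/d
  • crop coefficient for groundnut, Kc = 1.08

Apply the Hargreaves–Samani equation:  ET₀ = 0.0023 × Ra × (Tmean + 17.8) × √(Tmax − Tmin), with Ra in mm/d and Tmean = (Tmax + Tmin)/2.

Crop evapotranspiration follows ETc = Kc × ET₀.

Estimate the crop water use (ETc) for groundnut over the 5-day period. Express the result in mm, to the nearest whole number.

26 mm

Tmean = (29.8 + 20.1)/2 = 24.95 °C
ET₀ = 0.0023 × 15.89 × (24.95 + 17.8) × √9.7 = 0.0023 × 15.89 × 42.75 × 3.1145 = 4.8660 mm/d
ETc = Kc × ET₀ = 1.08 × 4.8660 = 5.2553 mm/d
Over 5 days: 5.2553 × 5 = 26.277 mm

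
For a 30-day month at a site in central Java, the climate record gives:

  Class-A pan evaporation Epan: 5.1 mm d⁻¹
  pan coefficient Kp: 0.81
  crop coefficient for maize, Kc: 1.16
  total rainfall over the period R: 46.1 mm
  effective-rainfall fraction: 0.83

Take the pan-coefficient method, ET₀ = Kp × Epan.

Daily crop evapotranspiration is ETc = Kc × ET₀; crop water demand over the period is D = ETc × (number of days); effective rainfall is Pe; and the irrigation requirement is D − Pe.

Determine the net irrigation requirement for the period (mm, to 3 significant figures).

105 mm

ET₀ = 0.81 × 5.1 = 4.1310 mm/d
ETc = Kc × ET₀ = 1.16 × 4.1310 = 4.7920 mm/d
Crop demand D = ETc × 30 d = 4.7920 × 30 = 143.760 mm
Pe = 0.83 × 46.1 = 38.263 mm
D − Pe = 143.760 − 38.263 = 105.497 mm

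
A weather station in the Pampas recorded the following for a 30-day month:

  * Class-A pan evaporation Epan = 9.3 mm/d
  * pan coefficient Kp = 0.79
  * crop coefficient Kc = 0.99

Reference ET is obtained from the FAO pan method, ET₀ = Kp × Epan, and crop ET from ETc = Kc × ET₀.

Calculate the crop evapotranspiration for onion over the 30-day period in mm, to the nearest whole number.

ET₀ = 0.79 × 9.3 = 7.3470 mm/d
ETc = Kc × ET₀ = 0.99 × 7.3470 = 7.2735 mm/d
Over 30 days: 7.2735 × 30 = 218.205 mm

218 mm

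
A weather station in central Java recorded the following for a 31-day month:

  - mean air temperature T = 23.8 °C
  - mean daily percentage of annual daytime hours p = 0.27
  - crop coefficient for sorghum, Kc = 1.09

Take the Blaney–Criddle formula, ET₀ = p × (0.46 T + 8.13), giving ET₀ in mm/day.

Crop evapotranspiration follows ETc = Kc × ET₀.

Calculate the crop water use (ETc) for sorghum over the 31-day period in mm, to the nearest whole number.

174 mm

ET₀ = 0.27 × (0.46 × 23.8 + 8.13) = 0.27 × 19.078 = 5.1511 mm/d
ETc = Kc × ET₀ = 1.09 × 5.1511 = 5.6147 mm/d
Over 31 days: 5.6147 × 31 = 174.056 mm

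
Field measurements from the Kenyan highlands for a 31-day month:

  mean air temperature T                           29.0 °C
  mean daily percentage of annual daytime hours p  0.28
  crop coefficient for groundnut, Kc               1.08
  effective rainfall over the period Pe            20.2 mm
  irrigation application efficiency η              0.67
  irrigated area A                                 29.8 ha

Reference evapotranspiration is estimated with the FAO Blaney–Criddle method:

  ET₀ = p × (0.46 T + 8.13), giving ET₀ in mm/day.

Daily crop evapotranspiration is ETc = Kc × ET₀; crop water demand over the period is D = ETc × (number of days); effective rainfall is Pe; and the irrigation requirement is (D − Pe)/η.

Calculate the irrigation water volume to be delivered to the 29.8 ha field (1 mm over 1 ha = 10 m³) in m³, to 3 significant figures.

80500 m³

ET₀ = 0.28 × (0.46 × 29.0 + 8.13) = 0.28 × 21.470 = 6.0116 mm/d
ETc = Kc × ET₀ = 1.08 × 6.0116 = 6.4925 mm/d
Crop demand D = ETc × 31 d = 6.4925 × 31 = 201.268 mm
D − Pe = 201.268 − 20.2 = 181.068 mm
Gross irrigation = 181.068 / 0.67 = 270.251 mm
Volume = 270.251 mm × 29.8 ha × 10 = 80534.8 m³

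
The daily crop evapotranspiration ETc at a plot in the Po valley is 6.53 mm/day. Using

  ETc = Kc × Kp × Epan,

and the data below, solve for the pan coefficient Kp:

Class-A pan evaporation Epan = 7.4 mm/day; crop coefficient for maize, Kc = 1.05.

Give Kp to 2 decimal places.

ETc = Kc × Kp × Epan  ⇒  Kp = ETc / (Kc × Epan)
Kp = 6.53 / (1.05 × 7.4) = 6.53 / 7.770 = 0.8404

0.84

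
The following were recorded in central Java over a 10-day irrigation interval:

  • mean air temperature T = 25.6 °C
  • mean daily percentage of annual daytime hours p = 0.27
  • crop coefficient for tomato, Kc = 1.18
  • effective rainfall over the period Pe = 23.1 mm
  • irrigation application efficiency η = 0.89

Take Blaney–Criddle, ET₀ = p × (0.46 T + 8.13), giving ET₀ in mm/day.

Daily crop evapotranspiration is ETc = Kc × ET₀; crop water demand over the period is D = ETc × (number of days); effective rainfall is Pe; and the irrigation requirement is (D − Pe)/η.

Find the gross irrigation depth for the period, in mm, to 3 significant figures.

45.3 mm

ET₀ = 0.27 × (0.46 × 25.6 + 8.13) = 0.27 × 19.906 = 5.3746 mm/d
ETc = Kc × ET₀ = 1.18 × 5.3746 = 6.3420 mm/d
Crop demand D = ETc × 10 d = 6.3420 × 10 = 63.420 mm
D − Pe = 63.420 − 23.1 = 40.320 mm
Gross irrigation = 40.320 / 0.89 = 45.303 mm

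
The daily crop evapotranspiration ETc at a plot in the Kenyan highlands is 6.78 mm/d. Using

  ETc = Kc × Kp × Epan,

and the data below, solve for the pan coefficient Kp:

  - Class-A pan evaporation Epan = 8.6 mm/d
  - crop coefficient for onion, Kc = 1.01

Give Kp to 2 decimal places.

ETc = Kc × Kp × Epan  ⇒  Kp = ETc / (Kc × Epan)
Kp = 6.78 / (1.01 × 8.6) = 6.78 / 8.686 = 0.7806

0.78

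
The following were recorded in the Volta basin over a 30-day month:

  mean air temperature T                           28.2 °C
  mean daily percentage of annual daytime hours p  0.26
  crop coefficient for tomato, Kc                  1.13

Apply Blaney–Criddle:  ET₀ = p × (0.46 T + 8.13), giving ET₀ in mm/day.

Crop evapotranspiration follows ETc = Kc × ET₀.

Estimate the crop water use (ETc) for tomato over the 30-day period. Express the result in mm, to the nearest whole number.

ET₀ = 0.26 × (0.46 × 28.2 + 8.13) = 0.26 × 21.102 = 5.4865 mm/d
ETc = Kc × ET₀ = 1.13 × 5.4865 = 6.1997 mm/d
Over 30 days: 6.1997 × 30 = 185.991 mm

186 mm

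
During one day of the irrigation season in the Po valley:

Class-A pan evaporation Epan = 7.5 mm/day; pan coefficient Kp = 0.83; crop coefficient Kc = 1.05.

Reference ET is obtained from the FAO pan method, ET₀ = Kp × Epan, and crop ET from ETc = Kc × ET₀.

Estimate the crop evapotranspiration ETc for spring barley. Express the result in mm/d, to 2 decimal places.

ET₀ = 0.83 × 7.5 = 6.2250 mm/d
ETc = Kc × ET₀ = 1.05 × 6.2250 = 6.5363 mm/d

6.54 mm/d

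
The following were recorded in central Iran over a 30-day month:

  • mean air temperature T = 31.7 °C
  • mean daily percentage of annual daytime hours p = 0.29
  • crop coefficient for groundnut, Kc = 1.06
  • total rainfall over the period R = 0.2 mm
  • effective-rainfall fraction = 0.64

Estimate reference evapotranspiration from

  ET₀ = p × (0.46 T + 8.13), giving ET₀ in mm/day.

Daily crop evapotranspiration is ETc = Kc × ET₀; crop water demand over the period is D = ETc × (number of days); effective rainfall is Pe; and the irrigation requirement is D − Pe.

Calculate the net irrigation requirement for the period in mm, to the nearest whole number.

ET₀ = 0.29 × (0.46 × 31.7 + 8.13) = 0.29 × 22.712 = 6.5865 mm/d
ETc = Kc × ET₀ = 1.06 × 6.5865 = 6.9817 mm/d
Crop demand D = ETc × 30 d = 6.9817 × 30 = 209.451 mm
Pe = 0.64 × 0.2 = 0.128 mm
D − Pe = 209.451 − 0.128 = 209.323 mm

209 mm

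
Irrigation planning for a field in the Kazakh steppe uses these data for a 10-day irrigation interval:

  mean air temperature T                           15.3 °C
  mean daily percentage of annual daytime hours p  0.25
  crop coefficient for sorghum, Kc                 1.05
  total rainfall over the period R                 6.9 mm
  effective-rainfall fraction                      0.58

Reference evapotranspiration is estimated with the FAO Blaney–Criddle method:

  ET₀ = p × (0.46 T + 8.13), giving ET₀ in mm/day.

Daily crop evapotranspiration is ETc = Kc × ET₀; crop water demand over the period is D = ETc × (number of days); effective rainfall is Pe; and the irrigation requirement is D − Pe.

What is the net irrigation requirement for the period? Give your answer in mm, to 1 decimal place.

35.8 mm

ET₀ = 0.25 × (0.46 × 15.3 + 8.13) = 0.25 × 15.168 = 3.7920 mm/d
ETc = Kc × ET₀ = 1.05 × 3.7920 = 3.9816 mm/d
Crop demand D = ETc × 10 d = 3.9816 × 10 = 39.816 mm
Pe = 0.58 × 6.9 = 4.002 mm
D − Pe = 39.816 − 4.002 = 35.814 mm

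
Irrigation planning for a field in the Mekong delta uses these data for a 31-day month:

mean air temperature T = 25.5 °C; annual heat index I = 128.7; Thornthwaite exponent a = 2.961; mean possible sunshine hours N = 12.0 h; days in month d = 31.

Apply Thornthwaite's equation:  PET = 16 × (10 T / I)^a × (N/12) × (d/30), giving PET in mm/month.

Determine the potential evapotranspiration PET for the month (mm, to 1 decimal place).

10T/I = 10 × 25.5 / 128.7 = 1.9814
(10T/I)^a = 1.9814^2.961 = 7.5742
Uncorrected PET = 16 × 7.5742 = 121.187 mm
Correction = (N/12)(d/30) = (12.0/12)(31/30) = 1.0333
PET = 121.187 × 1.0333 = 125.223 mm/month

125.2 mm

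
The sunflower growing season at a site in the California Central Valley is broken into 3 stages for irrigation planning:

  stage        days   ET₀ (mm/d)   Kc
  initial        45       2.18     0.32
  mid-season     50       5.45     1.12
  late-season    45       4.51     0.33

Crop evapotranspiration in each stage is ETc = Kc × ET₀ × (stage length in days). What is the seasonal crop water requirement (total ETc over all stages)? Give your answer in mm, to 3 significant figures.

404 mm

initial: 0.32 × 2.18 × 45 = 31.39 mm
mid-season: 1.12 × 5.45 × 50 = 305.20 mm
late-season: 0.33 × 4.51 × 45 = 66.97 mm
Seasonal total = 403.56 mm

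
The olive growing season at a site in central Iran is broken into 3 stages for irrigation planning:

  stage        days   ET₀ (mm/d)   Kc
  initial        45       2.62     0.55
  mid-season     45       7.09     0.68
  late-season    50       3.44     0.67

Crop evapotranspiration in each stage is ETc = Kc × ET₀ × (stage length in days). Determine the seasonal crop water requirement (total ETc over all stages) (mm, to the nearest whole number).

initial: 0.55 × 2.62 × 45 = 64.85 mm
mid-season: 0.68 × 7.09 × 45 = 216.95 mm
late-season: 0.67 × 3.44 × 50 = 115.24 mm
Seasonal total = 397.04 mm

397 mm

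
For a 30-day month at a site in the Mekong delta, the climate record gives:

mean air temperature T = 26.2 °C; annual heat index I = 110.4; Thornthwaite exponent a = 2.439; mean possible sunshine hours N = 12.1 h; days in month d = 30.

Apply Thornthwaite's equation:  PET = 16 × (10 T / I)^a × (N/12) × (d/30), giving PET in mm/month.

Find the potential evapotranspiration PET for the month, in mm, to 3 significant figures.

10T/I = 10 × 26.2 / 110.4 = 2.3732
(10T/I)^a = 2.3732^2.439 = 8.2308
Uncorrected PET = 16 × 8.2308 = 131.693 mm
Correction = (N/12)(d/30) = (12.1/12)(30/30) = 1.0083
PET = 131.693 × 1.0083 = 132.786 mm/month

133 mm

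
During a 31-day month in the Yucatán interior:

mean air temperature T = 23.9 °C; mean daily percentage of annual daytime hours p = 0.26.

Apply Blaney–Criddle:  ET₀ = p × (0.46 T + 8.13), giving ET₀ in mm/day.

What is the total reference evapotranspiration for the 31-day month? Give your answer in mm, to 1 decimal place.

154.1 mm

ET₀ = 0.26 × (0.46 × 23.9 + 8.13) = 0.26 × 19.124 = 4.9722 mm/d
Monthly total = 4.9722 × 31 = 154.138 mm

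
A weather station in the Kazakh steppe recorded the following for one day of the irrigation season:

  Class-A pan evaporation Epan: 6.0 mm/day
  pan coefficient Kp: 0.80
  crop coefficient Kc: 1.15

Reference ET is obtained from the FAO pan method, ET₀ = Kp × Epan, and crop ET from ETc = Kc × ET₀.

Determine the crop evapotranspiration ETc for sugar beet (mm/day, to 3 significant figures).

ET₀ = 0.80 × 6.0 = 4.8000 mm/d
ETc = Kc × ET₀ = 1.15 × 4.8000 = 5.5200 mm/d

5.52 mm/day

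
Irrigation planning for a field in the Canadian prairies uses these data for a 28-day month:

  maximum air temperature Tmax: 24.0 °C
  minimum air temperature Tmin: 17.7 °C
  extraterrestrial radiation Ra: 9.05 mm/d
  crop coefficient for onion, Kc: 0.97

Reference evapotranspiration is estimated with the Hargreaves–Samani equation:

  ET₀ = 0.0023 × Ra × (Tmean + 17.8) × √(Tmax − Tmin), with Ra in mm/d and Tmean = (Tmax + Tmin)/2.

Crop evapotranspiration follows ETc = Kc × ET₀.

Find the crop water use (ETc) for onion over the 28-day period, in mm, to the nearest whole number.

55 mm

Tmean = (24.0 + 17.7)/2 = 20.85 °C
ET₀ = 0.0023 × 9.05 × (20.85 + 17.8) × √6.3 = 0.0023 × 9.05 × 38.65 × 2.5100 = 2.0193 mm/d
ETc = Kc × ET₀ = 0.97 × 2.0193 = 1.9587 mm/d
Over 28 days: 1.9587 × 28 = 54.844 mm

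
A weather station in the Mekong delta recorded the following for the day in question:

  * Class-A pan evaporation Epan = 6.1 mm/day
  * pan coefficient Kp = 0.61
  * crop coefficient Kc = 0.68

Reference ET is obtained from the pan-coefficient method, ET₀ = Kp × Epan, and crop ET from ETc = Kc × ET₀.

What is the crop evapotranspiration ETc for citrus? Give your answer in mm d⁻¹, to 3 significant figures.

2.53 mm d⁻¹

ET₀ = 0.61 × 6.1 = 3.7210 mm/d
ETc = Kc × ET₀ = 0.68 × 3.7210 = 2.5303 mm/d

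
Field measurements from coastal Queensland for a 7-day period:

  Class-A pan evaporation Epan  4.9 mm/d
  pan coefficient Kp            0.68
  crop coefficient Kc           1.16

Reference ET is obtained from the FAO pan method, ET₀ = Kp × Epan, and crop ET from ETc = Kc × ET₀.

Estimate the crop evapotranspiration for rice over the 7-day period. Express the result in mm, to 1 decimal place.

ET₀ = 0.68 × 4.9 = 3.3320 mm/d
ETc = Kc × ET₀ = 1.16 × 3.3320 = 3.8651 mm/d
Over 7 days: 3.8651 × 7 = 27.056 mm

27.1 mm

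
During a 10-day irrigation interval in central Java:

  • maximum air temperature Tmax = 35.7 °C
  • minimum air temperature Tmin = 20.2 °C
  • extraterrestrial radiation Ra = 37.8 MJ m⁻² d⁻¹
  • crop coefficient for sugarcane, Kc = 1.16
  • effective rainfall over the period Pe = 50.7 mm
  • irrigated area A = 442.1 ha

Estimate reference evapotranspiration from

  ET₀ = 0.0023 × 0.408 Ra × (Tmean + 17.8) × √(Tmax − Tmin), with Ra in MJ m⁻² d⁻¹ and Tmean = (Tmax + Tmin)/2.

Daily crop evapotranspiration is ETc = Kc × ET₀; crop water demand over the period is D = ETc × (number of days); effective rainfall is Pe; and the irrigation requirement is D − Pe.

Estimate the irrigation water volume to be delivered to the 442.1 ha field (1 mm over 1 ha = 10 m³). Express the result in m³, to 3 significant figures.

Tmean = (35.7 + 20.2)/2 = 27.95 °C
0.408 Ra = 0.408 × 37.8 = 15.4224 mm/d equivalent
ET₀ = 0.0023 × 15.4224 × (27.95 + 17.8) × √15.5 = 0.0023 × 15.4224 × 45.75 × 3.9370 = 6.3891 mm/d
ETc = Kc × ET₀ = 1.16 × 6.3891 = 7.4114 mm/d
Crop demand D = ETc × 10 d = 7.4114 × 10 = 74.114 mm
D − Pe = 74.114 − 50.7 = 23.414 mm
Volume = 23.414 mm × 442.1 ha × 10 = 103513.3 m³

104000 m³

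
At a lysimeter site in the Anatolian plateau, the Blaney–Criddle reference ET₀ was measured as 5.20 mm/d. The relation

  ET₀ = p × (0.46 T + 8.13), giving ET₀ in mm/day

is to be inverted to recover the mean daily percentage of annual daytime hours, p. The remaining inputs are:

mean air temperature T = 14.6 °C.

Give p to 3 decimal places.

p = ET₀ / (0.46 T + 8.13) = 5.20 / (0.46 × 14.6 + 8.13) = 5.20 / 14.846 = 0.3503

0.350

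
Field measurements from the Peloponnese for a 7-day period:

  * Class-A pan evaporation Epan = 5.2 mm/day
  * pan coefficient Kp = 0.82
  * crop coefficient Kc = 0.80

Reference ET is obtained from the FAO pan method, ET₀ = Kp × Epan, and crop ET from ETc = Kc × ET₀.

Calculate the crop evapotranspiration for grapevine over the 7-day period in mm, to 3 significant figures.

23.9 mm

ET₀ = 0.82 × 5.2 = 4.2640 mm/d
ETc = Kc × ET₀ = 0.80 × 4.2640 = 3.4112 mm/d
Over 7 days: 3.4112 × 7 = 23.878 mm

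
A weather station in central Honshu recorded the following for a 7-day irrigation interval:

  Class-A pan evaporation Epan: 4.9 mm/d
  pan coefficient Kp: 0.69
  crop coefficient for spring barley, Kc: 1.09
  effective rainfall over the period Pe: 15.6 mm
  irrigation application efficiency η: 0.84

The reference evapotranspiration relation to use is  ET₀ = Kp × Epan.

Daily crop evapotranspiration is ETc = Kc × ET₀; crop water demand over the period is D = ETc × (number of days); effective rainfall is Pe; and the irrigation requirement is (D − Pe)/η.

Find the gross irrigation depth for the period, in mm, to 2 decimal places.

ET₀ = 0.69 × 4.9 = 3.3810 mm/d
ETc = Kc × ET₀ = 1.09 × 3.3810 = 3.6853 mm/d
Crop demand D = ETc × 7 d = 3.6853 × 7 = 25.797 mm
D − Pe = 25.797 − 15.6 = 10.197 mm
Gross irrigation = 10.197 / 0.84 = 12.139 mm

12.14 mm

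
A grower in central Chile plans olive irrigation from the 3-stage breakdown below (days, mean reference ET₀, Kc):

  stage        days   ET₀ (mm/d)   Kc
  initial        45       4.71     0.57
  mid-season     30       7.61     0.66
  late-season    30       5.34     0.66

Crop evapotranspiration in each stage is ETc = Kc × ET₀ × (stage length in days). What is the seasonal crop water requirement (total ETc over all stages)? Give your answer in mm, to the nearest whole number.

initial: 0.57 × 4.71 × 45 = 120.81 mm
mid-season: 0.66 × 7.61 × 30 = 150.68 mm
late-season: 0.66 × 5.34 × 30 = 105.73 mm
Seasonal total = 377.22 mm

377 mm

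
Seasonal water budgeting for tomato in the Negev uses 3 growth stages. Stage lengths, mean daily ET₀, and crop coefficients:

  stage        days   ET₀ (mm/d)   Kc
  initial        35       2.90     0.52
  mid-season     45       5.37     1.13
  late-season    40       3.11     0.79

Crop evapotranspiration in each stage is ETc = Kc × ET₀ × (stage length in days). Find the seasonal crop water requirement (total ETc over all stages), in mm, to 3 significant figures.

424 mm

initial: 0.52 × 2.90 × 35 = 52.78 mm
mid-season: 1.13 × 5.37 × 45 = 273.06 mm
late-season: 0.79 × 3.11 × 40 = 98.28 mm
Seasonal total = 424.12 mm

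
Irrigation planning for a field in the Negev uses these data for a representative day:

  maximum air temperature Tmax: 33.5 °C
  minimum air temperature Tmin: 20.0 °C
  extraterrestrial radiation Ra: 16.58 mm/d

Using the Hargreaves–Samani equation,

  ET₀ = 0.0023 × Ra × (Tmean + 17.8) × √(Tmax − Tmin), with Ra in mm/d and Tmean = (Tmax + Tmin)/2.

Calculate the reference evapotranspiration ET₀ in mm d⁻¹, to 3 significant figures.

Tmean = (33.5 + 20.0)/2 = 26.75 °C
ET₀ = 0.0023 × 16.58 × (26.75 + 17.8) × √13.5 = 0.0023 × 16.58 × 44.55 × 3.6742 = 6.2420 mm/d

6.24 mm d⁻¹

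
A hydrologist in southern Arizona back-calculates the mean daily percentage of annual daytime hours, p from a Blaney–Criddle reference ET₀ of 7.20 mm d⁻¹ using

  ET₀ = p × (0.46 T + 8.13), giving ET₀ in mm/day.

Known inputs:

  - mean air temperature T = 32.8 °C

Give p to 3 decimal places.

p = ET₀ / (0.46 T + 8.13) = 7.20 / (0.46 × 32.8 + 8.13) = 7.20 / 23.218 = 0.3101

0.310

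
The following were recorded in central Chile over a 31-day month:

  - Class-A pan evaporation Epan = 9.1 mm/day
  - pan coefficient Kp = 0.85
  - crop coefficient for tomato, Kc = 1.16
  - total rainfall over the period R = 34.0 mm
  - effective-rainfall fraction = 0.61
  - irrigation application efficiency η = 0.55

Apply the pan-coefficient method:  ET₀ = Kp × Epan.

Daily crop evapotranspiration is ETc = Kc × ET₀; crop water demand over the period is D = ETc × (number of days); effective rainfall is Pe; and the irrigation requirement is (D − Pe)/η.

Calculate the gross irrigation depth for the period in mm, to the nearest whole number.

468 mm

ET₀ = 0.85 × 9.1 = 7.7350 mm/d
ETc = Kc × ET₀ = 1.16 × 7.7350 = 8.9726 mm/d
Crop demand D = ETc × 31 d = 8.9726 × 31 = 278.151 mm
Pe = 0.61 × 34.0 = 20.740 mm
D − Pe = 278.151 − 20.740 = 257.411 mm
Gross irrigation = 257.411 / 0.55 = 468.020 mm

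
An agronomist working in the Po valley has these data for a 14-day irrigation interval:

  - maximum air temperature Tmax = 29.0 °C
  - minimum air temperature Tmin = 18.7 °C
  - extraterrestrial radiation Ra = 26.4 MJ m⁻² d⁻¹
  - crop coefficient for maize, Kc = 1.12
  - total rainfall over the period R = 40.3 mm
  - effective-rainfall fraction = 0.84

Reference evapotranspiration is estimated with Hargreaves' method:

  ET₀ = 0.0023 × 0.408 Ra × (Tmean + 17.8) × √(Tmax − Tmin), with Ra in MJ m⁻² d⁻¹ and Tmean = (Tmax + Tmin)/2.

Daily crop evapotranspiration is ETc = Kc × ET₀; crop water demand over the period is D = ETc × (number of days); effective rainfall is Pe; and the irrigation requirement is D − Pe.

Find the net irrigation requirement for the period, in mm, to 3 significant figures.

18.1 mm

Tmean = (29.0 + 18.7)/2 = 23.85 °C
0.408 Ra = 0.408 × 26.4 = 10.7712 mm/d equivalent
ET₀ = 0.0023 × 10.7712 × (23.85 + 17.8) × √10.3 = 0.0023 × 10.7712 × 41.65 × 3.2094 = 3.3115 mm/d
ETc = Kc × ET₀ = 1.12 × 3.3115 = 3.7089 mm/d
Crop demand D = ETc × 14 d = 3.7089 × 14 = 51.925 mm
Pe = 0.84 × 40.3 = 33.852 mm
D − Pe = 51.925 − 33.852 = 18.073 mm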